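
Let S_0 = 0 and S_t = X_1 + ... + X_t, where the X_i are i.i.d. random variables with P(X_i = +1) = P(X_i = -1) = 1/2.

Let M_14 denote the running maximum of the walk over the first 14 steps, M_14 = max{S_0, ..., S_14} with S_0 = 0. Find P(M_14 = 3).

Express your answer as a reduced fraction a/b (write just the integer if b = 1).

Let M_14 = max(S_0,...,S_14). Use the reflection principle: for j ≥ 1, #{paths with M_14 ≥ j} = #{S_14 ≥ j} + #{S_14 ≥ j+1}.
By reflection, #{M_14 ≥ 3} = #{S_14 ≥ 3} + #{S_14 ≥ 4} = 3473 + 3473 = 6946.
#{M_14 ≥ 4} = #{S_14 ≥ 4} + #{S_14 ≥ 5} = 3473 + 1471 = 4944.
#{M_14 = 3} = 6946 - 4944 = 2002.
P(M_14 = 3) = 2002/16384 = 1001/8192

Answer: 1001/8192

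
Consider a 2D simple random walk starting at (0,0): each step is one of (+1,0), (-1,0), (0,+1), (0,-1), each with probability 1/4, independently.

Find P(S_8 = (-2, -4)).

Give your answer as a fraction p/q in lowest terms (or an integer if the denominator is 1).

Answer: 7/1024

Derivation:
Let h be the number of horizontal steps (so 8-h are vertical). To end at (-2,-4) need (h-2)/2 right-steps and ((8-h)-4)/2 up-steps.
Sum over h with 2 ≤ h ≤ 4, h ≡ 0 (mod 2), 8-h ≡ 0 (mod 2):
h=2: C(8,2)·C(2,0)·C(6,1) = 28·1·6 = 168
h=4: C(8,4)·C(4,1)·C(4,0) = 70·4·1 = 280
Total favorable: 448
Total paths: 4^8 = 65536
P = 448/65536 = 7/1024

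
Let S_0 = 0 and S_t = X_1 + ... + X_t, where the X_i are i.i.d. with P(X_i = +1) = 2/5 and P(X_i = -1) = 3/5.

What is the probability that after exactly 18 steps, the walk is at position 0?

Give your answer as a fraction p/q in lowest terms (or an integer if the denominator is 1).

Answer: 97995515904/762939453125

Derivation:
To be at 0 after 18 steps: need exactly 9 steps of +1 and 9 of -1.
Number of such sequences: C(18,9) = 48620
Each has probability (2/5)^9 · (3/5)^9 = 10077696/3814697265625
P = 48620 · 10077696/3814697265625 = 97995515904/762939453125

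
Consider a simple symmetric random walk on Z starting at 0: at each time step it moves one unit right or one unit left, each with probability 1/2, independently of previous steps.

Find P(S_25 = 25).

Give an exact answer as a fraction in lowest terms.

Answer: 1/33554432

Derivation:
To reach position 25 after 25 steps: need 25 steps of +1 and 0 of -1.
Favorable paths: C(25,25) = 1
Total paths: 2^25 = 33554432
P = 1/33554432 = 1/33554432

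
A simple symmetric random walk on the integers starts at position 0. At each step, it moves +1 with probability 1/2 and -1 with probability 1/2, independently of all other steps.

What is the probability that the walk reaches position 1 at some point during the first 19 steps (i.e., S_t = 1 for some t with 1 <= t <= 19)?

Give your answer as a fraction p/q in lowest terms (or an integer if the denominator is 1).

Count via complement. Let g(t,s) = #length-t paths at position s with S_1..S_t all ≠ 1.
g(t,s) = g(t-1,s-1) + g(t-1,s+1) for s ≠ 1; g(t,1) = 0.
t=0: g(0,0)=1
t=1: g(1,-1)=1
t=2: g(2,-2)=1 g(2,0)=1
t=3: g(3,-3)=1 g(3,-1)=2
t=4: g(4,-4)=1 g(4,-2)=3 g(4,0)=2
t=5: g(5,-5)=1 g(5,-3)=4 g(5,-1)=5
t=6: g(6,-6)=1 g(6,-4)=5 g(6,-2)=9 g(6,0)=5
t=7: g(7,-7)=1 g(7,-5)=6 g(7,-3)=14 g(7,-1)=14
t=8: g(8,-8)=1 g(8,-6)=7 g(8,-4)=20 g(8,-2)=28 g(8,0)=14
t=9: g(9,-9)=1 g(9,-7)=8 g(9,-5)=27 g(9,-3)=48 g(9,-1)=42
t=10: g(10,-10)=1 g(10,-8)=9 g(10,-6)=35 g(10,-4)=75 g(10,-2)=90 g(10,0)=42
t=11: g(11,-11)=1 g(11,-9)=10 g(11,-7)=44 g(11,-5)=110 g(11,-3)=165 g(11,-1)=132
t=12: g(12,-12)=1 g(12,-10)=11 g(12,-8)=54 g(12,-6)=154 g(12,-4)=275 g(12,-2)=297 g(12,0)=132
t=13: g(13,-13)=1 g(13,-11)=12 g(13,-9)=65 g(13,-7)=208 g(13,-5)=429 g(13,-3)=572 g(13,-1)=429
t=14: g(14,-14)=1 g(14,-12)=13 g(14,-10)=77 g(14,-8)=273 g(14,-6)=637 g(14,-4)=1001 g(14,-2)=1001 g(14,0)=429
t=15: g(15,-15)=1 g(15,-13)=14 g(15,-11)=90 g(15,-9)=350 g(15,-7)=910 g(15,-5)=1638 g(15,-3)=2002 g(15,-1)=1430
t=16: g(16,-16)=1 g(16,-14)=15 g(16,-12)=104 g(16,-10)=440 g(16,-8)=1260 g(16,-6)=2548 g(16,-4)=3640 g(16,-2)=3432 g(16,0)=1430
t=17: g(17,-17)=1 g(17,-15)=16 g(17,-13)=119 g(17,-11)=544 g(17,-9)=1700 g(17,-7)=3808 g(17,-5)=6188 g(17,-3)=7072 g(17,-1)=4862
t=18: g(18,-18)=1 g(18,-16)=17 g(18,-14)=135 g(18,-12)=663 g(18,-10)=2244 g(18,-8)=5508 g(18,-6)=9996 g(18,-4)=13260 g(18,-2)=11934 g(18,0)=4862
t=19: g(19,-19)=1 g(19,-17)=18 g(19,-15)=152 g(19,-13)=798 g(19,-11)=2907 g(19,-9)=7752 g(19,-7)=15504 g(19,-5)=23256 g(19,-3)=25194 g(19,-1)=16796
Paths never hitting 1: Σ_s g(19,s) = 92378
Paths hitting 1: 2^19 - 92378 = 431910
P = 431910/524288 = 215955/262144

Answer: 215955/262144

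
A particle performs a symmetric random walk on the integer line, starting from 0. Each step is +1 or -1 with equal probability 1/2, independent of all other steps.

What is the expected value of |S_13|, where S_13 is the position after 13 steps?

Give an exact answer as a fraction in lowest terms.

S_13 takes values m ≡ 1 (mod 2) with |m| ≤ 13; P(S_13=m) = C(13,(13+m)/2)/2^13.
Total paths: 2^13 = 8192
Distribution: P(S=-13)=1/8192, P(S=-11)=13/8192, P(S=-9)=78/8192, P(S=-7)=286/8192, P(S=-5)=715/8192, P(S=-3)=1287/8192, P(S=-1)=1716/8192, P(S=1)=1716/8192, P(S=3)=1287/8192, P(S=5)=715/8192, P(S=7)=286/8192, P(S=9)=78/8192, P(S=11)=13/8192, P(S=13)=1/8192
E[|S_13|] = Σ_m |m|·P(S_13=m) = 24024/8192 = 3003/1024

Answer: 3003/1024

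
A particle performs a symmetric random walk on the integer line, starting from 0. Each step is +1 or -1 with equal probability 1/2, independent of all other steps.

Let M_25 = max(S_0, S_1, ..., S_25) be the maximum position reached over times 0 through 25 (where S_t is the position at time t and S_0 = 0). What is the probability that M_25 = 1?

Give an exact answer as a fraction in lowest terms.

Answer: 1300075/8388608

Derivation:
Let M_25 = max(S_0,...,S_25). Use the reflection principle: for j ≥ 1, #{paths with M_25 ≥ j} = #{S_25 ≥ j} + #{S_25 ≥ j+1}.
By reflection, #{M_25 ≥ 1} = #{S_25 ≥ 1} + #{S_25 ≥ 2} = 16777216 + 11576916 = 28354132.
#{M_25 ≥ 2} = #{S_25 ≥ 2} + #{S_25 ≥ 3} = 11576916 + 11576916 = 23153832.
#{M_25 = 1} = 28354132 - 23153832 = 5200300.
P(M_25 = 1) = 5200300/33554432 = 1300075/8388608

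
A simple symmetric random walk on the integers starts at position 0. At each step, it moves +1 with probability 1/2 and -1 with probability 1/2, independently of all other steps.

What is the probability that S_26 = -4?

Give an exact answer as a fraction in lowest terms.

To reach position -4 after 26 steps: need 11 steps of +1 and 15 of -1.
Favorable paths: C(26,11) = 7726160
Total paths: 2^26 = 67108864
P = 7726160/67108864 = 482885/4194304

Answer: 482885/4194304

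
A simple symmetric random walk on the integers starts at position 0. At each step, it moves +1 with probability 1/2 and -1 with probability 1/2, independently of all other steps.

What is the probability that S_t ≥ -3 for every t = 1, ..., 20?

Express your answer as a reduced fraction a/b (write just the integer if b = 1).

Let f(t,s) = #length-t paths at position s with S_1..S_t all ≥ -3.
f(t,s) = f(t-1,s-1) + f(t-1,s+1) for s ≥ -3; f(t,s) = 0 for s < -3.
t=0: f(0,0)=1
t=1: f(1,-1)=1 f(1,1)=1
t=2: f(2,-2)=1 f(2,0)=2 f(2,2)=1
t=3: f(3,-3)=1 f(3,-1)=3 f(3,1)=3 f(3,3)=1
t=4: f(4,-2)=4 f(4,0)=6 f(4,2)=4 f(4,4)=1
t=5: f(5,-3)=4 f(5,-1)=10 f(5,1)=10 f(5,3)=5 f(5,5)=1
t=6: f(6,-2)=14 f(6,0)=20 f(6,2)=15 f(6,4)=6 f(6,6)=1
t=7: f(7,-3)=14 f(7,-1)=34 f(7,1)=35 f(7,3)=21 f(7,5)=7 f(7,7)=1
t=8: f(8,-2)=48 f(8,0)=69 f(8,2)=56 f(8,4)=28 f(8,6)=8 f(8,8)=1
t=9: f(9,-3)=48 f(9,-1)=117 f(9,1)=125 f(9,3)=84 f(9,5)=36 f(9,7)=9 f(9,9)=1
t=10: f(10,-2)=165 f(10,0)=242 f(10,2)=209 f(10,4)=120 f(10,6)=45 f(10,8)=10 f(10,10)=1
t=11: f(11,-3)=165 f(11,-1)=407 f(11,1)=451 f(11,3)=329 f(11,5)=165 f(11,7)=55 f(11,9)=11 f(11,11)=1
t=12: f(12,-2)=572 f(12,0)=858 f(12,2)=780 f(12,4)=494 f(12,6)=220 f(12,8)=66 f(12,10)=12 f(12,12)=1
t=13: f(13,-3)=572 f(13,-1)=1430 f(13,1)=1638 f(13,3)=1274 f(13,5)=714 f(13,7)=286 f(13,9)=78 f(13,11)=13 f(13,13)=1
t=14: f(14,-2)=2002 f(14,0)=3068 f(14,2)=2912 f(14,4)=1988 f(14,6)=1000 f(14,8)=364 f(14,10)=91 f(14,12)=14 f(14,14)=1
t=15: f(15,-3)=2002 f(15,-1)=5070 f(15,1)=5980 f(15,3)=4900 f(15,5)=2988 f(15,7)=1364 f(15,9)=455 f(15,11)=105 f(15,13)=15 f(15,15)=1
t=16: f(16,-2)=7072 f(16,0)=11050 f(16,2)=10880 f(16,4)=7888 f(16,6)=4352 f(16,8)=1819 f(16,10)=560 f(16,12)=120 f(16,14)=16 f(16,16)=1
t=17: f(17,-3)=7072 f(17,-1)=18122 f(17,1)=21930 f(17,3)=18768 f(17,5)=12240 f(17,7)=6171 f(17,9)=2379 f(17,11)=680 f(17,13)=136 f(17,15)=17 f(17,17)=1
t=18: f(18,-2)=25194 f(18,0)=40052 f(18,2)=40698 f(18,4)=31008 f(18,6)=18411 f(18,8)=8550 f(18,10)=3059 f(18,12)=816 f(18,14)=153 f(18,16)=18 f(18,18)=1
t=19: f(19,-3)=25194 f(19,-1)=65246 f(19,1)=80750 f(19,3)=71706 f(19,5)=49419 f(19,7)=26961 f(19,9)=11609 f(19,11)=3875 f(19,13)=969 f(19,15)=171 f(19,17)=19 f(19,19)=1
t=20: f(20,-2)=90440 f(20,0)=145996 f(20,2)=152456 f(20,4)=121125 f(20,6)=76380 f(20,8)=38570 f(20,10)=15484 f(20,12)=4844 f(20,14)=1140 f(20,16)=190 f(20,18)=20 f(20,20)=1
Σ_s f(20,s) = 646646
P = 646646/1048576 = 323323/524288

Answer: 323323/524288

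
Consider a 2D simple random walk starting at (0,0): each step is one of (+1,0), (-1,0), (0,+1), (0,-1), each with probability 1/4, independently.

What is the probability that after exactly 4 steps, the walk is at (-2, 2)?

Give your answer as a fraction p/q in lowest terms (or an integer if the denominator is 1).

Let h be the number of horizontal steps (so 4-h are vertical). To end at (-2,2) need (h-2)/2 right-steps and ((4-h)+2)/2 up-steps.
Sum over h with 2 ≤ h ≤ 2, h ≡ 0 (mod 2), 4-h ≡ 0 (mod 2):
h=2: C(4,2)·C(2,0)·C(2,2) = 6·1·1 = 6
Total favorable: 6
Total paths: 4^4 = 256
P = 6/256 = 3/128

Answer: 3/128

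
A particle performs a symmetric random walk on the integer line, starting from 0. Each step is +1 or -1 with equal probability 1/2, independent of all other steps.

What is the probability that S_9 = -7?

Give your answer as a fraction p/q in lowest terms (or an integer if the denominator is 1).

To reach position -7 after 9 steps: need 1 step of +1 and 8 of -1.
Favorable paths: C(9,1) = 9
Total paths: 2^9 = 512
P = 9/512 = 9/512

Answer: 9/512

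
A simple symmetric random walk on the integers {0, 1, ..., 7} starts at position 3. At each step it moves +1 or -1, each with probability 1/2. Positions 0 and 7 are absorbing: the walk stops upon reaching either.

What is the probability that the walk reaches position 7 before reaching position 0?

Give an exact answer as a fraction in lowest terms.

Symmetric walk (p = 1/2): the harmonic-function argument gives P(hit 7 before 0 | start at 3) = a/N.
P = 3/7 = 3/7

Answer: 3/7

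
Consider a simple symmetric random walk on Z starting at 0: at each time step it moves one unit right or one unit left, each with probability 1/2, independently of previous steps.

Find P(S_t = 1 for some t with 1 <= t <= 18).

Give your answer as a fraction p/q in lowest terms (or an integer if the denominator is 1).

Answer: 53381/65536

Derivation:
Count via complement. Let g(t,s) = #length-t paths at position s with S_1..S_t all ≠ 1.
g(t,s) = g(t-1,s-1) + g(t-1,s+1) for s ≠ 1; g(t,1) = 0.
t=0: g(0,0)=1
t=1: g(1,-1)=1
t=2: g(2,-2)=1 g(2,0)=1
t=3: g(3,-3)=1 g(3,-1)=2
t=4: g(4,-4)=1 g(4,-2)=3 g(4,0)=2
t=5: g(5,-5)=1 g(5,-3)=4 g(5,-1)=5
t=6: g(6,-6)=1 g(6,-4)=5 g(6,-2)=9 g(6,0)=5
t=7: g(7,-7)=1 g(7,-5)=6 g(7,-3)=14 g(7,-1)=14
t=8: g(8,-8)=1 g(8,-6)=7 g(8,-4)=20 g(8,-2)=28 g(8,0)=14
t=9: g(9,-9)=1 g(9,-7)=8 g(9,-5)=27 g(9,-3)=48 g(9,-1)=42
t=10: g(10,-10)=1 g(10,-8)=9 g(10,-6)=35 g(10,-4)=75 g(10,-2)=90 g(10,0)=42
t=11: g(11,-11)=1 g(11,-9)=10 g(11,-7)=44 g(11,-5)=110 g(11,-3)=165 g(11,-1)=132
t=12: g(12,-12)=1 g(12,-10)=11 g(12,-8)=54 g(12,-6)=154 g(12,-4)=275 g(12,-2)=297 g(12,0)=132
t=13: g(13,-13)=1 g(13,-11)=12 g(13,-9)=65 g(13,-7)=208 g(13,-5)=429 g(13,-3)=572 g(13,-1)=429
t=14: g(14,-14)=1 g(14,-12)=13 g(14,-10)=77 g(14,-8)=273 g(14,-6)=637 g(14,-4)=1001 g(14,-2)=1001 g(14,0)=429
t=15: g(15,-15)=1 g(15,-13)=14 g(15,-11)=90 g(15,-9)=350 g(15,-7)=910 g(15,-5)=1638 g(15,-3)=2002 g(15,-1)=1430
t=16: g(16,-16)=1 g(16,-14)=15 g(16,-12)=104 g(16,-10)=440 g(16,-8)=1260 g(16,-6)=2548 g(16,-4)=3640 g(16,-2)=3432 g(16,0)=1430
t=17: g(17,-17)=1 g(17,-15)=16 g(17,-13)=119 g(17,-11)=544 g(17,-9)=1700 g(17,-7)=3808 g(17,-5)=6188 g(17,-3)=7072 g(17,-1)=4862
t=18: g(18,-18)=1 g(18,-16)=17 g(18,-14)=135 g(18,-12)=663 g(18,-10)=2244 g(18,-8)=5508 g(18,-6)=9996 g(18,-4)=13260 g(18,-2)=11934 g(18,0)=4862
Paths never hitting 1: Σ_s g(18,s) = 48620
Paths hitting 1: 2^18 - 48620 = 213524
P = 213524/262144 = 53381/65536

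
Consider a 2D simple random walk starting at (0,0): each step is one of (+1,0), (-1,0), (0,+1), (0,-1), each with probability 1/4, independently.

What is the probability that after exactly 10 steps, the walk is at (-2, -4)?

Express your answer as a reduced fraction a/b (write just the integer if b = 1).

Answer: 4725/524288

Derivation:
Let h be the number of horizontal steps (so 10-h are vertical). To end at (-2,-4) need (h-2)/2 right-steps and ((10-h)-4)/2 up-steps.
Sum over h with 2 ≤ h ≤ 6, h ≡ 0 (mod 2), 10-h ≡ 0 (mod 2):
h=2: C(10,2)·C(2,0)·C(8,2) = 45·1·28 = 1260
h=4: C(10,4)·C(4,1)·C(6,1) = 210·4·6 = 5040
h=6: C(10,6)·C(6,2)·C(4,0) = 210·15·1 = 3150
Total favorable: 9450
Total paths: 4^10 = 1048576
P = 9450/1048576 = 4725/524288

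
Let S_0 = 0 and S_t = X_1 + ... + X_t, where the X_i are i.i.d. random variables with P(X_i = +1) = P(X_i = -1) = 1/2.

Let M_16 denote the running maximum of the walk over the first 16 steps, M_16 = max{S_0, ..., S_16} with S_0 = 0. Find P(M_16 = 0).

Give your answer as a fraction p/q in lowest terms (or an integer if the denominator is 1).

Let M_16 = max(S_0,...,S_16). Use the reflection principle: for j ≥ 1, #{paths with M_16 ≥ j} = #{S_16 ≥ j} + #{S_16 ≥ j+1}.
P(M_16 ≥ 0) = 1 since S_0 = 0, so #{M_16 ≥ 0} = 65536.
#{M_16 ≥ 1} = #{S_16 ≥ 1} + #{S_16 ≥ 2} = 26333 + 26333 = 52666.
#{M_16 = 0} = 65536 - 52666 = 12870.
P(M_16 = 0) = 12870/65536 = 6435/32768

Answer: 6435/32768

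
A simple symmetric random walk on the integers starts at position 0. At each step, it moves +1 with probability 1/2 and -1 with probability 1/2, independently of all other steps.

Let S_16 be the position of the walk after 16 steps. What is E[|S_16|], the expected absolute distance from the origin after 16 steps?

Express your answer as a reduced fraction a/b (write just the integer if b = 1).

S_16 takes values m ≡ 0 (mod 2) with |m| ≤ 16; P(S_16=m) = C(16,(16+m)/2)/2^16.
Total paths: 2^16 = 65536
Distribution: P(S=-16)=1/65536, P(S=-14)=16/65536, P(S=-12)=120/65536, P(S=-10)=560/65536, P(S=-8)=1820/65536, P(S=-6)=4368/65536, P(S=-4)=8008/65536, P(S=-2)=11440/65536, P(S=0)=12870/65536, P(S=2)=11440/65536, P(S=4)=8008/65536, P(S=6)=4368/65536, P(S=8)=1820/65536, P(S=10)=560/65536, P(S=12)=120/65536, P(S=14)=16/65536, P(S=16)=1/65536
E[|S_16|] = Σ_m |m|·P(S_16=m) = 205920/65536 = 6435/2048

Answer: 6435/2048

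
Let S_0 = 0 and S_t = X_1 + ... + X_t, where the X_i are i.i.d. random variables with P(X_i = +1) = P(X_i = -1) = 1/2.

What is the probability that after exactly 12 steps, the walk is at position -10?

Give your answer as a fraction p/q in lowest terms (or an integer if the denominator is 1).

Answer: 3/1024

Derivation:
To reach position -10 after 12 steps: need 1 step of +1 and 11 of -1.
Favorable paths: C(12,1) = 12
Total paths: 2^12 = 4096
P = 12/4096 = 3/1024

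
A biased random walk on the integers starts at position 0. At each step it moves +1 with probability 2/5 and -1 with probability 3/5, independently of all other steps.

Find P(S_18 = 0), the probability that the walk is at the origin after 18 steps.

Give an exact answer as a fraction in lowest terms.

Answer: 97995515904/762939453125

Derivation:
To be at 0 after 18 steps: need exactly 9 steps of +1 and 9 of -1.
Number of such sequences: C(18,9) = 48620
Each has probability (2/5)^9 · (3/5)^9 = 10077696/3814697265625
P = 48620 · 10077696/3814697265625 = 97995515904/762939453125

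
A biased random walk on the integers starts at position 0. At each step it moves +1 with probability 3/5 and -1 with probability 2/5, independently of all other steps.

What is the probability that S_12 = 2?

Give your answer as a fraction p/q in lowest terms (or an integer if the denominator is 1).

To reach position 2 after 12 steps: need 7 steps of +1 and 5 steps of -1.
Number of such sequences: C(12,7) = 792
Each has probability (3/5)^7 · (2/5)^5 = 69984/244140625
P = 792 · 69984/244140625 = 55427328/244140625

Answer: 55427328/244140625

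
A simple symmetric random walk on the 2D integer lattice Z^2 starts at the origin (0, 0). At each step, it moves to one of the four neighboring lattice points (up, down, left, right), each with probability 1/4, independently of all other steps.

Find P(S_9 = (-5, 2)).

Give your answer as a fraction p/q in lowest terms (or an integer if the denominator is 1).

Answer: 189/65536

Derivation:
Let h be the number of horizontal steps (so 9-h are vertical). To end at (-5,2) need (h-5)/2 right-steps and ((9-h)+2)/2 up-steps.
Sum over h with 5 ≤ h ≤ 7, h ≡ 1 (mod 2), 9-h ≡ 0 (mod 2):
h=5: C(9,5)·C(5,0)·C(4,3) = 126·1·4 = 504
h=7: C(9,7)·C(7,1)·C(2,2) = 36·7·1 = 252
Total favorable: 756
Total paths: 4^9 = 262144
P = 756/262144 = 189/65536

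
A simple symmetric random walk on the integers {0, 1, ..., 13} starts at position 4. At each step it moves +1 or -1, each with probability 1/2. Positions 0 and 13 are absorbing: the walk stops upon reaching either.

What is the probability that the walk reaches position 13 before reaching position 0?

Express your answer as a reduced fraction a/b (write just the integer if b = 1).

Answer: 4/13

Derivation:
Symmetric walk (p = 1/2): the harmonic-function argument gives P(hit 13 before 0 | start at 4) = a/N.
P = 4/13 = 4/13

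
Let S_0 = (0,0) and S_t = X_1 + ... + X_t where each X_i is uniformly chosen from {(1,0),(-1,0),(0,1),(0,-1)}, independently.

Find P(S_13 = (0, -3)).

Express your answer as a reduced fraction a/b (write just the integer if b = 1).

Answer: 1656369/67108864

Derivation:
Let h be the number of horizontal steps (so 13-h are vertical). To end at (0,-3) need (h+0)/2 right-steps and ((13-h)-3)/2 up-steps.
Sum over h with 0 ≤ h ≤ 10, h ≡ 0 (mod 2), 13-h ≡ 1 (mod 2):
h=0: C(13,0)·C(0,0)·C(13,5) = 1·1·1287 = 1287
h=2: C(13,2)·C(2,1)·C(11,4) = 78·2·330 = 51480
h=4: C(13,4)·C(4,2)·C(9,3) = 715·6·84 = 360360
h=6: C(13,6)·C(6,3)·C(7,2) = 1716·20·21 = 720720
h=8: C(13,8)·C(8,4)·C(5,1) = 1287·70·5 = 450450
h=10: C(13,10)·C(10,5)·C(3,0) = 286·252·1 = 72072
Total favorable: 1656369
Total paths: 4^13 = 67108864
P = 1656369/67108864 = 1656369/67108864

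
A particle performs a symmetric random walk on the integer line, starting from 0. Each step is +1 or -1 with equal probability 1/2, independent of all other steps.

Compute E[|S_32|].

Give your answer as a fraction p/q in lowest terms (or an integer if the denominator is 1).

Answer: 300540195/67108864

Derivation:
S_32 takes values m ≡ 0 (mod 2) with |m| ≤ 32; P(S_32=m) = C(32,(32+m)/2)/2^32.
Total paths: 2^32 = 4294967296
Distribution: P(S=-32)=1/4294967296, P(S=-30)=32/4294967296, P(S=-28)=496/4294967296, P(S=-26)=4960/4294967296, P(S=-24)=35960/4294967296, P(S=-22)=201376/4294967296, P(S=-20)=906192/4294967296, P(S=-18)=3365856/4294967296, P(S=-16)=10518300/4294967296, P(S=-14)=28048800/4294967296, P(S=-12)=64512240/4294967296, P(S=-10)=129024480/4294967296, P(S=-8)=225792840/4294967296, P(S=-6)=347373600/4294967296, P(S=-4)=471435600/4294967296, P(S=-2)=565722720/4294967296, P(S=0)=601080390/4294967296, P(S=2)=565722720/4294967296, P(S=4)=471435600/4294967296, P(S=6)=347373600/4294967296, P(S=8)=225792840/4294967296, P(S=10)=129024480/4294967296, P(S=12)=64512240/4294967296, P(S=14)=28048800/4294967296, P(S=16)=10518300/4294967296, P(S=18)=3365856/4294967296, P(S=20)=906192/4294967296, P(S=22)=201376/4294967296, P(S=24)=35960/4294967296, P(S=26)=4960/4294967296, P(S=28)=496/4294967296, P(S=30)=32/4294967296, P(S=32)=1/4294967296
E[|S_32|] = Σ_m |m|·P(S_32=m) = 19234572480/4294967296 = 300540195/67108864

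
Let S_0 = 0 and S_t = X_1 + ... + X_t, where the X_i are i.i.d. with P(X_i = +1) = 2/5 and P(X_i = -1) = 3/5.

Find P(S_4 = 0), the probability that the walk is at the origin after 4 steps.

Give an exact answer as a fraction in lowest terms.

Answer: 216/625

Derivation:
To be at 0 after 4 steps: need exactly 2 steps of +1 and 2 of -1.
Number of such sequences: C(4,2) = 6
Each has probability (2/5)^2 · (3/5)^2 = 36/625
P = 6 · 36/625 = 216/625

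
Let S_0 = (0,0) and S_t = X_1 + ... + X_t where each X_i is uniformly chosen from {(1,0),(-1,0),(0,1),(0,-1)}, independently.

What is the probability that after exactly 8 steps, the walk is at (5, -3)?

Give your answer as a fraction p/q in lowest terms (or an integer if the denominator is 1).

Answer: 7/8192

Derivation:
Let h be the number of horizontal steps (so 8-h are vertical). To end at (5,-3) need (h+5)/2 right-steps and ((8-h)-3)/2 up-steps.
Sum over h with 5 ≤ h ≤ 5, h ≡ 1 (mod 2), 8-h ≡ 1 (mod 2):
h=5: C(8,5)·C(5,5)·C(3,0) = 56·1·1 = 56
Total favorable: 56
Total paths: 4^8 = 65536
P = 56/65536 = 7/8192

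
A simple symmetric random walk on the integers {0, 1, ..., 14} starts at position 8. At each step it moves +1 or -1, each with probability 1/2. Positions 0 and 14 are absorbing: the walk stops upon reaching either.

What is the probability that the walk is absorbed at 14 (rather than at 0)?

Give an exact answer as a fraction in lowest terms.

Answer: 4/7

Derivation:
Symmetric walk (p = 1/2): the harmonic-function argument gives P(hit 14 before 0 | start at 8) = a/N.
P = 8/14 = 4/7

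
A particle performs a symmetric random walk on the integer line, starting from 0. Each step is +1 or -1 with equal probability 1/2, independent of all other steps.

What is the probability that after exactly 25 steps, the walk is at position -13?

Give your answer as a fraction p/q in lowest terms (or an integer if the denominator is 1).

To reach position -13 after 25 steps: need 6 steps of +1 and 19 of -1.
Favorable paths: C(25,6) = 177100
Total paths: 2^25 = 33554432
P = 177100/33554432 = 44275/8388608

Answer: 44275/8388608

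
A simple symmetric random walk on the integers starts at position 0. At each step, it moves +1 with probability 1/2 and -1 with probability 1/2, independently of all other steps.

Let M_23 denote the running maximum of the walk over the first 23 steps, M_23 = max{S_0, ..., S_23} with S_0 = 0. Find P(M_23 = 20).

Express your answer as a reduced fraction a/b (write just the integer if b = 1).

Let M_23 = max(S_0,...,S_23). Use the reflection principle: for j ≥ 1, #{paths with M_23 ≥ j} = #{S_23 ≥ j} + #{S_23 ≥ j+1}.
By reflection, #{M_23 ≥ 20} = #{S_23 ≥ 20} + #{S_23 ≥ 21} = 24 + 24 = 48.
#{M_23 ≥ 21} = #{S_23 ≥ 21} + #{S_23 ≥ 22} = 24 + 1 = 25.
#{M_23 = 20} = 48 - 25 = 23.
P(M_23 = 20) = 23/8388608 = 23/8388608

Answer: 23/8388608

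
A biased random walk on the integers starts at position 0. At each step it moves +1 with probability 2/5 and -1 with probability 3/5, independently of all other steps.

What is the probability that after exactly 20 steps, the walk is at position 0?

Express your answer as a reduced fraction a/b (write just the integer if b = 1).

To be at 0 after 20 steps: need exactly 10 steps of +1 and 10 of -1.
Number of such sequences: C(20,10) = 184756
Each has probability (2/5)^10 · (3/5)^10 = 60466176/95367431640625
P = 184756 · 60466176/95367431640625 = 11171488813056/95367431640625

Answer: 11171488813056/95367431640625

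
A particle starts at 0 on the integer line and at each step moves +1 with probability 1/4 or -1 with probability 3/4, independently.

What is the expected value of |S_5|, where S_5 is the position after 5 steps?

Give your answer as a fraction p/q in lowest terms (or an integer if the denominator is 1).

S_5 takes values m ≡ 1 (mod 2) with |m| ≤ 5; P(S_5=m) = C(5,(5+m)/2) · (1/4)^((5+m)/2) · (3/4)^((5-m)/2).
Distribution: P(S=-5)=243/1024, P(S=-3)=405/1024, P(S=-1)=135/512, P(S=1)=45/512, P(S=3)=15/1024, P(S=5)=1/1024
E[|S_5|] = Σ_m |m|·P(S_5=m) = 355/128

Answer: 355/128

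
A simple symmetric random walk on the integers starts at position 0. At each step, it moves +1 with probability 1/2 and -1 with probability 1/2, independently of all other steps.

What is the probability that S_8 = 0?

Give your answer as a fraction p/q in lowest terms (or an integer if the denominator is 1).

Answer: 35/128

Derivation:
To return to 0 after 8 steps: need exactly 4 steps of +1 and 4 of -1.
Favorable paths: C(8,4) = 70
Total paths: 2^8 = 256
P = 70/256 = 35/128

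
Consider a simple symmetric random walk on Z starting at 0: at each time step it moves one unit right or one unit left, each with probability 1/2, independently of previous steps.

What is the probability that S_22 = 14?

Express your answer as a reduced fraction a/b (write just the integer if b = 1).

To reach position 14 after 22 steps: need 18 steps of +1 and 4 of -1.
Favorable paths: C(22,18) = 7315
Total paths: 2^22 = 4194304
P = 7315/4194304 = 7315/4194304

Answer: 7315/4194304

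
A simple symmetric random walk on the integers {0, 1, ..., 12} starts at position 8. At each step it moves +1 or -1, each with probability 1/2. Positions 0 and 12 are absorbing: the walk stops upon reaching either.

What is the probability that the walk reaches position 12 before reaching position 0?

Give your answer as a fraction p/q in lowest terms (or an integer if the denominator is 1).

Symmetric walk (p = 1/2): the harmonic-function argument gives P(hit 12 before 0 | start at 8) = a/N.
P = 8/12 = 2/3

Answer: 2/3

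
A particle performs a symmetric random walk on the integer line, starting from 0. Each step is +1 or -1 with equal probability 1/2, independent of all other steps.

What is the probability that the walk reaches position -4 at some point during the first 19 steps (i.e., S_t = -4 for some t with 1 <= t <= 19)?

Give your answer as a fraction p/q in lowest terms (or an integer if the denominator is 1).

Answer: 11773/32768

Derivation:
Count via complement. Let g(t,s) = #length-t paths at position s with S_1..S_t all ≠ -4.
g(t,s) = g(t-1,s-1) + g(t-1,s+1) for s ≠ -4; g(t,-4) = 0.
t=0: g(0,0)=1
t=1: g(1,-1)=1 g(1,1)=1
t=2: g(2,-2)=1 g(2,0)=2 g(2,2)=1
t=3: g(3,-3)=1 g(3,-1)=3 g(3,1)=3 g(3,3)=1
t=4: g(4,-2)=4 g(4,0)=6 g(4,2)=4 g(4,4)=1
t=5: g(5,-3)=4 g(5,-1)=10 g(5,1)=10 g(5,3)=5 g(5,5)=1
t=6: g(6,-2)=14 g(6,0)=20 g(6,2)=15 g(6,4)=6 g(6,6)=1
t=7: g(7,-3)=14 g(7,-1)=34 g(7,1)=35 g(7,3)=21 g(7,5)=7 g(7,7)=1
t=8: g(8,-2)=48 g(8,0)=69 g(8,2)=56 g(8,4)=28 g(8,6)=8 g(8,8)=1
t=9: g(9,-3)=48 g(9,-1)=117 g(9,1)=125 g(9,3)=84 g(9,5)=36 g(9,7)=9 g(9,9)=1
t=10: g(10,-2)=165 g(10,0)=242 g(10,2)=209 g(10,4)=120 g(10,6)=45 g(10,8)=10 g(10,10)=1
t=11: g(11,-3)=165 g(11,-1)=407 g(11,1)=451 g(11,3)=329 g(11,5)=165 g(11,7)=55 g(11,9)=11 g(11,11)=1
t=12: g(12,-2)=572 g(12,0)=858 g(12,2)=780 g(12,4)=494 g(12,6)=220 g(12,8)=66 g(12,10)=12 g(12,12)=1
t=13: g(13,-3)=572 g(13,-1)=1430 g(13,1)=1638 g(13,3)=1274 g(13,5)=714 g(13,7)=286 g(13,9)=78 g(13,11)=13 g(13,13)=1
t=14: g(14,-2)=2002 g(14,0)=3068 g(14,2)=2912 g(14,4)=1988 g(14,6)=1000 g(14,8)=364 g(14,10)=91 g(14,12)=14 g(14,14)=1
t=15: g(15,-3)=2002 g(15,-1)=5070 g(15,1)=5980 g(15,3)=4900 g(15,5)=2988 g(15,7)=1364 g(15,9)=455 g(15,11)=105 g(15,13)=15 g(15,15)=1
t=16: g(16,-2)=7072 g(16,0)=11050 g(16,2)=10880 g(16,4)=7888 g(16,6)=4352 g(16,8)=1819 g(16,10)=560 g(16,12)=120 g(16,14)=16 g(16,16)=1
t=17: g(17,-3)=7072 g(17,-1)=18122 g(17,1)=21930 g(17,3)=18768 g(17,5)=12240 g(17,7)=6171 g(17,9)=2379 g(17,11)=680 g(17,13)=136 g(17,15)=17 g(17,17)=1
t=18: g(18,-2)=25194 g(18,0)=40052 g(18,2)=40698 g(18,4)=31008 g(18,6)=18411 g(18,8)=8550 g(18,10)=3059 g(18,12)=816 g(18,14)=153 g(18,16)=18 g(18,18)=1
t=19: g(19,-3)=25194 g(19,-1)=65246 g(19,1)=80750 g(19,3)=71706 g(19,5)=49419 g(19,7)=26961 g(19,9)=11609 g(19,11)=3875 g(19,13)=969 g(19,15)=171 g(19,17)=19 g(19,19)=1
Paths never hitting -4: Σ_s g(19,s) = 335920
Paths hitting -4: 2^19 - 335920 = 188368
P = 188368/524288 = 11773/32768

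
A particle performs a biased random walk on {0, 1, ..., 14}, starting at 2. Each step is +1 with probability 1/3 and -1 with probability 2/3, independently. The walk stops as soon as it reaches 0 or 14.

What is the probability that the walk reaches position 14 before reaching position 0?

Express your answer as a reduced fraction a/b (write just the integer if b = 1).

Answer: 1/5461

Derivation:
Biased walk: p = 1/3, q = 2/3, r = q/p = 2
Gambler's ruin: P(hit 14 before 0 | start at 2) = (1 - r^a)/(1 - r^N)
r^2 = 4; r^14 = 16384
P = (1 - 4) / (1 - 16384) = -3 / -16383 = 1/5461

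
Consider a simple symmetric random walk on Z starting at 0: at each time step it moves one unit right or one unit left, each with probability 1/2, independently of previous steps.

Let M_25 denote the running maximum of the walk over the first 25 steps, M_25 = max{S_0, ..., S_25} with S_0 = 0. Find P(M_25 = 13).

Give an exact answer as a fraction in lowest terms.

Answer: 44275/8388608

Derivation:
Let M_25 = max(S_0,...,S_25). Use the reflection principle: for j ≥ 1, #{paths with M_25 ≥ j} = #{S_25 ≥ j} + #{S_25 ≥ j+1}.
By reflection, #{M_25 ≥ 13} = #{S_25 ≥ 13} + #{S_25 ≥ 14} = 245506 + 68406 = 313912.
#{M_25 ≥ 14} = #{S_25 ≥ 14} + #{S_25 ≥ 15} = 68406 + 68406 = 136812.
#{M_25 = 13} = 313912 - 136812 = 177100.
P(M_25 = 13) = 177100/33554432 = 44275/8388608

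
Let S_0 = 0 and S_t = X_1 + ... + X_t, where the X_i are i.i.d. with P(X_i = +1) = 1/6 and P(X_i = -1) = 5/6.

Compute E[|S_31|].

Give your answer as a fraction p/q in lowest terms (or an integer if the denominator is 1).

Answer: 10576079161002137416253/511745184538734624768

Derivation:
S_31 takes values m ≡ 1 (mod 2) with |m| ≤ 31; P(S_31=m) = C(31,(31+m)/2) · (1/6)^((31+m)/2) · (5/6)^((31-m)/2).
Distribution: P(S=-31)=4656612873077392578125/1326443518324400147398656, P(S=-29)=28870999813079833984375/1326443518324400147398656, P(S=-27)=28870999813079833984375/442147839441466715799552, P(S=-25)=167451798915863037109375/1326443518324400147398656, P(S=-23)=234432518482208251953125/1326443518324400147398656, P(S=-21)=9377300739288330078125/49127537715718523977728, P(S=-19)=24380981922149658203125/147382613147155571933184, P(S=-17)=17414987087249755859375/147382613147155571933184, P(S=-15)=3482997417449951171875/49127537715718523977728, P(S=-13)=16021788120269775390625/442147839441466715799552, P(S=-11)=7049586772918701171875/442147839441466715799552, P(S=-9)=897220134735107421875/147382613147155571933184, P(S=-7)=897220134735107421875/442147839441466715799552, P(S=-5)=262264347076416015625/442147839441466715799552, P(S=-3)=7493267059326171875/49127537715718523977728, P(S=-1)=5095421600341796875/147382613147155571933184, P(S=1)=1019084320068359375/147382613147155571933184, P(S=3)=59946136474609375/49127537715718523977728, P(S=5)=83924591064453125/442147839441466715799552, P(S=7)=11484417724609375/442147839441466715799552, P(S=9)=459376708984375/147382613147155571933184, P(S=11)=144375537109375/442147839441466715799552, P(S=13)=13125048828125/442147839441466715799552, P(S=15)=114130859375/49127537715718523977728, P(S=17)=22826171875/147382613147155571933184, P(S=19)=1278265625/147382613147155571933184, P(S=21)=19665625/49127537715718523977728, P(S=23)=19665625/1326443518324400147398656, P(S=25)=561875/1326443518324400147398656, P(S=27)=3875/442147839441466715799552, P(S=29)=155/1326443518324400147398656, P(S=31)=1/1326443518324400147398656
E[|S_31|] = Σ_m |m|·P(S_31=m) = 10576079161002137416253/511745184538734624768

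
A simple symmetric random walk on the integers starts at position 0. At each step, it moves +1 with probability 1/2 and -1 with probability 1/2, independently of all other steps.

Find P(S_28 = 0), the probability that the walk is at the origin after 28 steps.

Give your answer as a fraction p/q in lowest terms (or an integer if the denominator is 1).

To return to 0 after 28 steps: need exactly 14 steps of +1 and 14 of -1.
Favorable paths: C(28,14) = 40116600
Total paths: 2^28 = 268435456
P = 40116600/268435456 = 5014575/33554432

Answer: 5014575/33554432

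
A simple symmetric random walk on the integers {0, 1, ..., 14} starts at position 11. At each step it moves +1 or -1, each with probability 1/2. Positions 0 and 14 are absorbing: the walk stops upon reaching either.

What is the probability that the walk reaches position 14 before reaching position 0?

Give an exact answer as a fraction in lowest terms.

Answer: 11/14

Derivation:
Symmetric walk (p = 1/2): the harmonic-function argument gives P(hit 14 before 0 | start at 11) = a/N.
P = 11/14 = 11/14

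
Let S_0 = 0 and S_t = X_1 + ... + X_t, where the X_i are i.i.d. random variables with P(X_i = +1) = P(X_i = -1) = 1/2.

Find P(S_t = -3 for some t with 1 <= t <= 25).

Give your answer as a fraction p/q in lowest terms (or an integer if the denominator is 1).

Count via complement. Let g(t,s) = #length-t paths at position s with S_1..S_t all ≠ -3.
g(t,s) = g(t-1,s-1) + g(t-1,s+1) for s ≠ -3; g(t,-3) = 0.
t=0: g(0,0)=1
t=1: g(1,-1)=1 g(1,1)=1
t=2: g(2,-2)=1 g(2,0)=2 g(2,2)=1
t=3: g(3,-1)=3 g(3,1)=3 g(3,3)=1
t=4: g(4,-2)=3 g(4,0)=6 g(4,2)=4 g(4,4)=1
t=5: g(5,-1)=9 g(5,1)=10 g(5,3)=5 g(5,5)=1
t=6: g(6,-2)=9 g(6,0)=19 g(6,2)=15 g(6,4)=6 g(6,6)=1
t=7: g(7,-1)=28 g(7,1)=34 g(7,3)=21 g(7,5)=7 g(7,7)=1
t=8: g(8,-2)=28 g(8,0)=62 g(8,2)=55 g(8,4)=28 g(8,6)=8 g(8,8)=1
t=9: g(9,-1)=90 g(9,1)=117 g(9,3)=83 g(9,5)=36 g(9,7)=9 g(9,9)=1
t=10: g(10,-2)=90 g(10,0)=207 g(10,2)=200 g(10,4)=119 g(10,6)=45 g(10,8)=10 g(10,10)=1
t=11: g(11,-1)=297 g(11,1)=407 g(11,3)=319 g(11,5)=164 g(11,7)=55 g(11,9)=11 g(11,11)=1
t=12: g(12,-2)=297 g(12,0)=704 g(12,2)=726 g(12,4)=483 g(12,6)=219 g(12,8)=66 g(12,10)=12 g(12,12)=1
t=13: g(13,-1)=1001 g(13,1)=1430 g(13,3)=1209 g(13,5)=702 g(13,7)=285 g(13,9)=78 g(13,11)=13 g(13,13)=1
t=14: g(14,-2)=1001 g(14,0)=2431 g(14,2)=2639 g(14,4)=1911 g(14,6)=987 g(14,8)=363 g(14,10)=91 g(14,12)=14 g(14,14)=1
t=15: g(15,-1)=3432 g(15,1)=5070 g(15,3)=4550 g(15,5)=2898 g(15,7)=1350 g(15,9)=454 g(15,11)=105 g(15,13)=15 g(15,15)=1
t=16: g(16,-2)=3432 g(16,0)=8502 g(16,2)=9620 g(16,4)=7448 g(16,6)=4248 g(16,8)=1804 g(16,10)=559 g(16,12)=120 g(16,14)=16 g(16,16)=1
t=17: g(17,-1)=11934 g(17,1)=18122 g(17,3)=17068 g(17,5)=11696 g(17,7)=6052 g(17,9)=2363 g(17,11)=679 g(17,13)=136 g(17,15)=17 g(17,17)=1
t=18: g(18,-2)=11934 g(18,0)=30056 g(18,2)=35190 g(18,4)=28764 g(18,6)=17748 g(18,8)=8415 g(18,10)=3042 g(18,12)=815 g(18,14)=153 g(18,16)=18 g(18,18)=1
t=19: g(19,-1)=41990 g(19,1)=65246 g(19,3)=63954 g(19,5)=46512 g(19,7)=26163 g(19,9)=11457 g(19,11)=3857 g(19,13)=968 g(19,15)=171 g(19,17)=19 g(19,19)=1
t=20: g(20,-2)=41990 g(20,0)=107236 g(20,2)=129200 g(20,4)=110466 g(20,6)=72675 g(20,8)=37620 g(20,10)=15314 g(20,12)=4825 g(20,14)=1139 g(20,16)=190 g(20,18)=20 g(20,20)=1
t=21: g(21,-1)=149226 g(21,1)=236436 g(21,3)=239666 g(21,5)=183141 g(21,7)=110295 g(21,9)=52934 g(21,11)=20139 g(21,13)=5964 g(21,15)=1329 g(21,17)=210 g(21,19)=21 g(21,21)=1
t=22: g(22,-2)=149226 g(22,0)=385662 g(22,2)=476102 g(22,4)=422807 g(22,6)=293436 g(22,8)=163229 g(22,10)=73073 g(22,12)=26103 g(22,14)=7293 g(22,16)=1539 g(22,18)=231 g(22,20)=22 g(22,22)=1
t=23: g(23,-1)=534888 g(23,1)=861764 g(23,3)=898909 g(23,5)=716243 g(23,7)=456665 g(23,9)=236302 g(23,11)=99176 g(23,13)=33396 g(23,15)=8832 g(23,17)=1770 g(23,19)=253 g(23,21)=23 g(23,23)=1
t=24: g(24,-2)=534888 g(24,0)=1396652 g(24,2)=1760673 g(24,4)=1615152 g(24,6)=1172908 g(24,8)=692967 g(24,10)=335478 g(24,12)=132572 g(24,14)=42228 g(24,16)=10602 g(24,18)=2023 g(24,20)=276 g(24,22)=24 g(24,24)=1
t=25: g(25,-1)=1931540 g(25,1)=3157325 g(25,3)=3375825 g(25,5)=2788060 g(25,7)=1865875 g(25,9)=1028445 g(25,11)=468050 g(25,13)=174800 g(25,15)=52830 g(25,17)=12625 g(25,19)=2299 g(25,21)=300 g(25,23)=25 g(25,25)=1
Paths never hitting -3: Σ_s g(25,s) = 14858000
Paths hitting -3: 2^25 - 14858000 = 18696432
P = 18696432/33554432 = 1168527/2097152

Answer: 1168527/2097152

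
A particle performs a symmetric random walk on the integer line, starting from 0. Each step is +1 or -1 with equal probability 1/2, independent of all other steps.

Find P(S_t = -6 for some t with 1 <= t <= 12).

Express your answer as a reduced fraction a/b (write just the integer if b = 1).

Count via complement. Let g(t,s) = #length-t paths at position s with S_1..S_t all ≠ -6.
g(t,s) = g(t-1,s-1) + g(t-1,s+1) for s ≠ -6; g(t,-6) = 0.
t=0: g(0,0)=1
t=1: g(1,-1)=1 g(1,1)=1
t=2: g(2,-2)=1 g(2,0)=2 g(2,2)=1
t=3: g(3,-3)=1 g(3,-1)=3 g(3,1)=3 g(3,3)=1
t=4: g(4,-4)=1 g(4,-2)=4 g(4,0)=6 g(4,2)=4 g(4,4)=1
t=5: g(5,-5)=1 g(5,-3)=5 g(5,-1)=10 g(5,1)=10 g(5,3)=5 g(5,5)=1
t=6: g(6,-4)=6 g(6,-2)=15 g(6,0)=20 g(6,2)=15 g(6,4)=6 g(6,6)=1
t=7: g(7,-5)=6 g(7,-3)=21 g(7,-1)=35 g(7,1)=35 g(7,3)=21 g(7,5)=7 g(7,7)=1
t=8: g(8,-4)=27 g(8,-2)=56 g(8,0)=70 g(8,2)=56 g(8,4)=28 g(8,6)=8 g(8,8)=1
t=9: g(9,-5)=27 g(9,-3)=83 g(9,-1)=126 g(9,1)=126 g(9,3)=84 g(9,5)=36 g(9,7)=9 g(9,9)=1
t=10: g(10,-4)=110 g(10,-2)=209 g(10,0)=252 g(10,2)=210 g(10,4)=120 g(10,6)=45 g(10,8)=10 g(10,10)=1
t=11: g(11,-5)=110 g(11,-3)=319 g(11,-1)=461 g(11,1)=462 g(11,3)=330 g(11,5)=165 g(11,7)=55 g(11,9)=11 g(11,11)=1
t=12: g(12,-4)=429 g(12,-2)=780 g(12,0)=923 g(12,2)=792 g(12,4)=495 g(12,6)=220 g(12,8)=66 g(12,10)=12 g(12,12)=1
Paths never hitting -6: Σ_s g(12,s) = 3718
Paths hitting -6: 2^12 - 3718 = 378
P = 378/4096 = 189/2048

Answer: 189/2048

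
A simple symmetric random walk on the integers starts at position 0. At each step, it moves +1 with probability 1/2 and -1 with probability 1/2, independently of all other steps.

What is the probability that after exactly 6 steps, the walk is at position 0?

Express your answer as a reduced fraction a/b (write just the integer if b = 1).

To return to 0 after 6 steps: need exactly 3 steps of +1 and 3 of -1.
Favorable paths: C(6,3) = 20
Total paths: 2^6 = 64
P = 20/64 = 5/16

Answer: 5/16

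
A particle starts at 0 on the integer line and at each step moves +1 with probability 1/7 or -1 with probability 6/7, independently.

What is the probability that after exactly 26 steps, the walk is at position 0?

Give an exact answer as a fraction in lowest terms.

To be at 0 after 26 steps: need exactly 13 steps of +1 and 13 of -1.
Number of such sequences: C(26,13) = 10400600
Each has probability (1/7)^13 · (6/7)^13 = 13060694016/9387480337647754305649
P = 10400600 · 13060694016/9387480337647754305649 = 19405579168972800/1341068619663964900807

Answer: 19405579168972800/1341068619663964900807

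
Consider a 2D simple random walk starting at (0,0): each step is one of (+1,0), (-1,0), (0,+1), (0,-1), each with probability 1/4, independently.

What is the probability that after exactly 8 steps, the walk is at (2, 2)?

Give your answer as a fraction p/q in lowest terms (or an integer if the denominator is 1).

Answer: 245/8192

Derivation:
Let h be the number of horizontal steps (so 8-h are vertical). To end at (2,2) need (h+2)/2 right-steps and ((8-h)+2)/2 up-steps.
Sum over h with 2 ≤ h ≤ 6, h ≡ 0 (mod 2), 8-h ≡ 0 (mod 2):
h=2: C(8,2)·C(2,2)·C(6,4) = 28·1·15 = 420
h=4: C(8,4)·C(4,3)·C(4,3) = 70·4·4 = 1120
h=6: C(8,6)·C(6,4)·C(2,2) = 28·15·1 = 420
Total favorable: 1960
Total paths: 4^8 = 65536
P = 1960/65536 = 245/8192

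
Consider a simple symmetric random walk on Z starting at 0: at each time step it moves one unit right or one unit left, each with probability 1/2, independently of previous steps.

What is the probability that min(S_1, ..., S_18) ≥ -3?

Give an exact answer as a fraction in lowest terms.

Let f(t,s) = #length-t paths at position s with S_1..S_t all ≥ -3.
f(t,s) = f(t-1,s-1) + f(t-1,s+1) for s ≥ -3; f(t,s) = 0 for s < -3.
t=0: f(0,0)=1
t=1: f(1,-1)=1 f(1,1)=1
t=2: f(2,-2)=1 f(2,0)=2 f(2,2)=1
t=3: f(3,-3)=1 f(3,-1)=3 f(3,1)=3 f(3,3)=1
t=4: f(4,-2)=4 f(4,0)=6 f(4,2)=4 f(4,4)=1
t=5: f(5,-3)=4 f(5,-1)=10 f(5,1)=10 f(5,3)=5 f(5,5)=1
t=6: f(6,-2)=14 f(6,0)=20 f(6,2)=15 f(6,4)=6 f(6,6)=1
t=7: f(7,-3)=14 f(7,-1)=34 f(7,1)=35 f(7,3)=21 f(7,5)=7 f(7,7)=1
t=8: f(8,-2)=48 f(8,0)=69 f(8,2)=56 f(8,4)=28 f(8,6)=8 f(8,8)=1
t=9: f(9,-3)=48 f(9,-1)=117 f(9,1)=125 f(9,3)=84 f(9,5)=36 f(9,7)=9 f(9,9)=1
t=10: f(10,-2)=165 f(10,0)=242 f(10,2)=209 f(10,4)=120 f(10,6)=45 f(10,8)=10 f(10,10)=1
t=11: f(11,-3)=165 f(11,-1)=407 f(11,1)=451 f(11,3)=329 f(11,5)=165 f(11,7)=55 f(11,9)=11 f(11,11)=1
t=12: f(12,-2)=572 f(12,0)=858 f(12,2)=780 f(12,4)=494 f(12,6)=220 f(12,8)=66 f(12,10)=12 f(12,12)=1
t=13: f(13,-3)=572 f(13,-1)=1430 f(13,1)=1638 f(13,3)=1274 f(13,5)=714 f(13,7)=286 f(13,9)=78 f(13,11)=13 f(13,13)=1
t=14: f(14,-2)=2002 f(14,0)=3068 f(14,2)=2912 f(14,4)=1988 f(14,6)=1000 f(14,8)=364 f(14,10)=91 f(14,12)=14 f(14,14)=1
t=15: f(15,-3)=2002 f(15,-1)=5070 f(15,1)=5980 f(15,3)=4900 f(15,5)=2988 f(15,7)=1364 f(15,9)=455 f(15,11)=105 f(15,13)=15 f(15,15)=1
t=16: f(16,-2)=7072 f(16,0)=11050 f(16,2)=10880 f(16,4)=7888 f(16,6)=4352 f(16,8)=1819 f(16,10)=560 f(16,12)=120 f(16,14)=16 f(16,16)=1
t=17: f(17,-3)=7072 f(17,-1)=18122 f(17,1)=21930 f(17,3)=18768 f(17,5)=12240 f(17,7)=6171 f(17,9)=2379 f(17,11)=680 f(17,13)=136 f(17,15)=17 f(17,17)=1
t=18: f(18,-2)=25194 f(18,0)=40052 f(18,2)=40698 f(18,4)=31008 f(18,6)=18411 f(18,8)=8550 f(18,10)=3059 f(18,12)=816 f(18,14)=153 f(18,16)=18 f(18,18)=1
Σ_s f(18,s) = 167960
P = 167960/262144 = 20995/32768

Answer: 20995/32768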